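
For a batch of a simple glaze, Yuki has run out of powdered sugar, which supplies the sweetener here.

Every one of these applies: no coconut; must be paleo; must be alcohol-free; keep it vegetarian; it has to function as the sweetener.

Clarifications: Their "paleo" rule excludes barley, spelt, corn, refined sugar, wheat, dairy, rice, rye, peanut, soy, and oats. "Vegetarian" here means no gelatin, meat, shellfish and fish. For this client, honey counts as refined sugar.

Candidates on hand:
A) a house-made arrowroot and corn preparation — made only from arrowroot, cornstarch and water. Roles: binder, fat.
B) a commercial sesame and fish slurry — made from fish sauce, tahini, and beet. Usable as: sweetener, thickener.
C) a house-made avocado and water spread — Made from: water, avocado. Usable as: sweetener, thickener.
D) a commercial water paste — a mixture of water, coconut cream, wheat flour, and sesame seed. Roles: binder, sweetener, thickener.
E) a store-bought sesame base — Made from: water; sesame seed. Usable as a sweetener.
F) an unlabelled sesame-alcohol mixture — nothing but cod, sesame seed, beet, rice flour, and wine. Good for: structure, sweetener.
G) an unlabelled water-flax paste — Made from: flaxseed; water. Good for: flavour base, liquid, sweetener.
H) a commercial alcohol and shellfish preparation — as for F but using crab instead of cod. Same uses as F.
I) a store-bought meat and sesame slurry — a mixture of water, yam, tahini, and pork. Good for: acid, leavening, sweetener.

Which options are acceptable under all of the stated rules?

A: not usable as a sweetener; has cornstarch, so not paleo — reject
B: has fish sauce, so not vegetarian — out
C: works as a sweetener, no alcohol, no coconut — OK
D: has wheat flour, so not paleo; has coconut cream, so not coconut-free — out
E: nothing on the exclusion list — keep
F: has rice flour, so not paleo; has cod, so not vegetarian (and 1 more) — out
G: nothing on the exclusion list — valid
H: has rice flour, so not paleo; has crab, so not vegetarian (and 1 more) — no
I: has pork, so not vegetarian — out

C, E, G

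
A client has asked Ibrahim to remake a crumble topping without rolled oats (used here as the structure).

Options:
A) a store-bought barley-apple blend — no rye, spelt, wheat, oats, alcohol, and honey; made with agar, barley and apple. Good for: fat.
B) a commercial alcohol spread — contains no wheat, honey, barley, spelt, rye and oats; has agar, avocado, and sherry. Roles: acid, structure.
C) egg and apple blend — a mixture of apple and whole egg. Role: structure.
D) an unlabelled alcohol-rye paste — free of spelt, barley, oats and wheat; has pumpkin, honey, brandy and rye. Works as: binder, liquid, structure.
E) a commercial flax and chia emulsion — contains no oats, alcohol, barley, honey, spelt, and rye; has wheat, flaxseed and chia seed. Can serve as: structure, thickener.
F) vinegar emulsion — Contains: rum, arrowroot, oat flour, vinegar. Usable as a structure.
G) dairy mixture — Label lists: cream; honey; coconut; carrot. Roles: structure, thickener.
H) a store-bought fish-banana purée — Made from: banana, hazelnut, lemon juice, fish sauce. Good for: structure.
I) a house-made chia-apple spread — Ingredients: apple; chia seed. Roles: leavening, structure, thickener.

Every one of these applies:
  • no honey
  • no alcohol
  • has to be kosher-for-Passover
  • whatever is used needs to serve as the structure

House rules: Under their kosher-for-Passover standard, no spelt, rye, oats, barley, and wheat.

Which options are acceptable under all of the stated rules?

A: not usable as a structure; has barley, so not kosher-for-Passover — no
B: has sherry, so not alcohol-free — reject
C: only whole egg and apple; none excluded — OK
D: has rye, so not kosher-for-Passover; has brandy, so not alcohol-free (and 1 more) — no
E: has wheat, so not kosher-for-Passover — out
F: has oat flour, so not kosher-for-Passover; has rum, so not alcohol-free — no
G: has honey, so not honey-free — reject
H: works as a structure, no alcohol, kosher-for-Passover — OK
I: works as a structure, no honey, kosher-for-Passover — valid

C, H, I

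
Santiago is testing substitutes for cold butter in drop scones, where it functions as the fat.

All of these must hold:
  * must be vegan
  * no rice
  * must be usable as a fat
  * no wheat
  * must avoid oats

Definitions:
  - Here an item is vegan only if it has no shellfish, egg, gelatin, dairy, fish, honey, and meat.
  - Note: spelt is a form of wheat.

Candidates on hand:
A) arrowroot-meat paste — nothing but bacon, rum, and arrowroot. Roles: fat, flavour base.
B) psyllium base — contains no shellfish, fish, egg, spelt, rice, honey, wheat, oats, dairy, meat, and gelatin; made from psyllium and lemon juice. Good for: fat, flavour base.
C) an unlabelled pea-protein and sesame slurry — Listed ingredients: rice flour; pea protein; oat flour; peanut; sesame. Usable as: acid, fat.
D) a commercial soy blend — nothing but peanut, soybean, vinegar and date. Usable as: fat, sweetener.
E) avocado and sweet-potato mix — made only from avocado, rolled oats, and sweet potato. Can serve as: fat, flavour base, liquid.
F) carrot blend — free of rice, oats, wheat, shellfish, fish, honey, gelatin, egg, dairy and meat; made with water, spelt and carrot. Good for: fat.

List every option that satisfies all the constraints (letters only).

A: has bacon, so not vegan — out
B: works as a fat, wheat-free, vegan — valid
C: has rice flour, so not rice-free; has oat flour, so not oat-free — reject
D: peanut and soybean etc. — none of it excluded — keep
E: has rolled oats, so not oat-free — reject
F: has spelt, so not wheat-free — no

B, D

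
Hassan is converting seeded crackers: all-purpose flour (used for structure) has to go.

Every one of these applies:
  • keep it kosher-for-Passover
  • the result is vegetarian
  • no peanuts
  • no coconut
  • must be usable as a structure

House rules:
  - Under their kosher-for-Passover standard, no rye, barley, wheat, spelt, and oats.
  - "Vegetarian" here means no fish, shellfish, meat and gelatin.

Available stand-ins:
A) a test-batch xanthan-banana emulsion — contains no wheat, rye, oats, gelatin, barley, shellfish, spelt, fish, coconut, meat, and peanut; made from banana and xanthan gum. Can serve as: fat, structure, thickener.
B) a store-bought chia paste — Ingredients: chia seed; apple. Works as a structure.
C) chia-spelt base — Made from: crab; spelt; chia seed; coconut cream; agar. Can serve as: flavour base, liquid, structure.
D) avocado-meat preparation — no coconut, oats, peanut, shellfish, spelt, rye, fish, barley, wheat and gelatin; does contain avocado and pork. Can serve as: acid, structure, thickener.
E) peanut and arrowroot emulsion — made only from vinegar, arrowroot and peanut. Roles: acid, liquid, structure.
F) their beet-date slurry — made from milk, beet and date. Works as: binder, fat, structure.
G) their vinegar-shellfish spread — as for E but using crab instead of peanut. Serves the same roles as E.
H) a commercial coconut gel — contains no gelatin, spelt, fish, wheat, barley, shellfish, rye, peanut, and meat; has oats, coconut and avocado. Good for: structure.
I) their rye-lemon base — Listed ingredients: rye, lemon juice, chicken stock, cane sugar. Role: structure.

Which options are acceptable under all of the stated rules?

A, B, F

A: kosher-for-Passover, vegetarian — OK
B: only chia seed and apple; none excluded — valid
C: has spelt, so not kosher-for-Passover; has crab, so not vegetarian (and 1 more) — out
D: has pork, so not vegetarian — reject
E: has peanut, so not peanut-free — reject
F: no coconut, kosher-for-Passover — OK
G: has crab, so not vegetarian — out
H: has oats, so not kosher-for-Passover; has coconut, so not coconut-free — out
I: has rye, so not kosher-for-Passover; has chicken stock, so not vegetarian — out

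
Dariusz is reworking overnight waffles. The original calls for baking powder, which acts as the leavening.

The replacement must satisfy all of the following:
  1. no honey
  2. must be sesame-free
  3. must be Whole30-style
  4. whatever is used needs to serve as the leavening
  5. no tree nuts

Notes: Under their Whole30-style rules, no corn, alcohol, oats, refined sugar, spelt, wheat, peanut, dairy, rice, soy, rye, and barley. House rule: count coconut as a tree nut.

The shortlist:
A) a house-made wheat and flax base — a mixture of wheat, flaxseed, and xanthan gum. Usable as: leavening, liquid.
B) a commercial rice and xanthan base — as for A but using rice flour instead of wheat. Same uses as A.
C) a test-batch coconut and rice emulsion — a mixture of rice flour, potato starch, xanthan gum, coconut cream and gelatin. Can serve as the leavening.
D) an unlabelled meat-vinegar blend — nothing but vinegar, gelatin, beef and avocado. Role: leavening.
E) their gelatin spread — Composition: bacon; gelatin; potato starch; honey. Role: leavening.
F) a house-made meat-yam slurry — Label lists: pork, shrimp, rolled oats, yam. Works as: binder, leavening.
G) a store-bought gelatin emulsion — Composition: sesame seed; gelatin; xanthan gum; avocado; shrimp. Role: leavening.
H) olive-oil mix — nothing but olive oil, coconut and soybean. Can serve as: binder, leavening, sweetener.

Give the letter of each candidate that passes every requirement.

A: has wheat, so not Whole30-style — no
B: has rice flour, so not Whole30-style — no
C: has rice flour, so not Whole30-style; has coconut cream, so not tree-nut-free — no
D: all constraints satisfied — valid
E: has honey, so not honey-free — reject
F: has rolled oats, so not Whole30-style — no
G: has sesame seed, so not sesame-free — no
H: has soybean, so not Whole30-style; has coconut, so not tree-nut-free — reject

D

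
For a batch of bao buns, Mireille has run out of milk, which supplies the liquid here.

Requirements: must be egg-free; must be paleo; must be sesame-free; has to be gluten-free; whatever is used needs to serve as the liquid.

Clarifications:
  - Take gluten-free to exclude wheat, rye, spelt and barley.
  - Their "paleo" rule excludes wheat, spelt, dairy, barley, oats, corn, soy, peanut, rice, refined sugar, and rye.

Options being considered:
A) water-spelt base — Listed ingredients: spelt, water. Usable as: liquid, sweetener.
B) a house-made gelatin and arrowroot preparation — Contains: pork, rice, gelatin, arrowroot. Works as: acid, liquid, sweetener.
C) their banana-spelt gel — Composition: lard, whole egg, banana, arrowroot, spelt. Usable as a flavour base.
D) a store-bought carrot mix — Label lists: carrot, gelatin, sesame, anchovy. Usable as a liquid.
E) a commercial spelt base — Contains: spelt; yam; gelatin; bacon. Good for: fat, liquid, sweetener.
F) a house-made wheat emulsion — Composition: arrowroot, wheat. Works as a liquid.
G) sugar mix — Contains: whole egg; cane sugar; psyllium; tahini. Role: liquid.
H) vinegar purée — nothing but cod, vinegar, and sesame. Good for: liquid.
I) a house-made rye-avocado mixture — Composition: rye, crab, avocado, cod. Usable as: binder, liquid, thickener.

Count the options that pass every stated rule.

A: has spelt, so not gluten-free; has spelt, so not paleo — reject
B: has rice, so not paleo — reject
C: not usable as a liquid; has spelt, so not gluten-free (and 2 more) — no
D: has sesame, so not sesame-free — reject
E: has spelt, so not gluten-free; has spelt, so not paleo — reject
F: has wheat, so not gluten-free; has wheat, so not paleo — reject
G: has cane sugar, so not paleo; has whole egg, so not egg-free (and 1 more) — out
H: has sesame, so not sesame-free — out
I: has rye, so not gluten-free; has rye, so not paleo — out

0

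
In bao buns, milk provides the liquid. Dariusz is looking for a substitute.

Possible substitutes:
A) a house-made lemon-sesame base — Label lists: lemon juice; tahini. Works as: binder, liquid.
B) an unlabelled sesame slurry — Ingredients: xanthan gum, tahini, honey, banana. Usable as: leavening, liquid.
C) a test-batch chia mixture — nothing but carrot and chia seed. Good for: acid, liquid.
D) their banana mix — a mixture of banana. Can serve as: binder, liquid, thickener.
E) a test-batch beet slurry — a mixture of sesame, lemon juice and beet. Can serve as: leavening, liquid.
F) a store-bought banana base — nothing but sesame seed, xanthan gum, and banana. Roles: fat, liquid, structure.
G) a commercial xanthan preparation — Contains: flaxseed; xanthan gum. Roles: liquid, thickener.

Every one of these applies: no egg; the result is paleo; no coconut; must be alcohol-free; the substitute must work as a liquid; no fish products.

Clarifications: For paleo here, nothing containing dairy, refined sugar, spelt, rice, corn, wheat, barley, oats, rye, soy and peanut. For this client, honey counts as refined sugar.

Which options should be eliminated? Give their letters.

B

A: all constraints satisfied — keep
B: has honey, so not paleo — out
C: nothing on the exclusion list — valid
D: works as a liquid, no alcohol, no fish — OK
E: all constraints satisfied — OK
F: all constraints satisfied — valid
G: only xanthan gum and flaxseed; none excluded — keep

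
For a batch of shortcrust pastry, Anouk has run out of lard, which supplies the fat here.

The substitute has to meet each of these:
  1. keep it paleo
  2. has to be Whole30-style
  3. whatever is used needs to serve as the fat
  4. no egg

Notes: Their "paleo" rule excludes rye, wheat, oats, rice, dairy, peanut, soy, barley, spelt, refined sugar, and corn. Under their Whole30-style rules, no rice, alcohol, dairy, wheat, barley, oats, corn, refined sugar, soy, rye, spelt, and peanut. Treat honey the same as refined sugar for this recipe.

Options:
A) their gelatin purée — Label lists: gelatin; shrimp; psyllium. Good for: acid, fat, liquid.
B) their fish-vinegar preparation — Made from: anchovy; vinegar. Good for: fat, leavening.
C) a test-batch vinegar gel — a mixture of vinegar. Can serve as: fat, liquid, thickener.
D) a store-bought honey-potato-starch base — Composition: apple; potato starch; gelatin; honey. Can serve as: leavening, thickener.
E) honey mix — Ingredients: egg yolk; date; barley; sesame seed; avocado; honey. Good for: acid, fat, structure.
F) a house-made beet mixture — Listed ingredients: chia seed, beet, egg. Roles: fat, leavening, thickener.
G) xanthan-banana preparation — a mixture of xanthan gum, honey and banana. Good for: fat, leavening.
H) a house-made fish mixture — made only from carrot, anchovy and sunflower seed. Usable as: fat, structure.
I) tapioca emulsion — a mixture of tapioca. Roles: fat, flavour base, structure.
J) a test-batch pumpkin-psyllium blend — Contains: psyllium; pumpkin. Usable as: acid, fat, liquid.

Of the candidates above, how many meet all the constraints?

A: only gelatin, shrimp and psyllium; none excluded — OK
B: works as a fat, Whole30-style, no egg — OK
C: works as a fat, Whole30-style, no egg — OK
D: not usable as a fat; has honey, so not paleo (and 1 more) — reject
E: has barley, so not paleo; has barley, so not Whole30-style (and 1 more) — no
F: has egg, so not egg-free — no
G: has honey, so not paleo; has honey, so not Whole30-style — no
H: all constraints satisfied — keep
I: nothing on the exclusion list — valid
J: only psyllium and pumpkin; none excluded — keep

6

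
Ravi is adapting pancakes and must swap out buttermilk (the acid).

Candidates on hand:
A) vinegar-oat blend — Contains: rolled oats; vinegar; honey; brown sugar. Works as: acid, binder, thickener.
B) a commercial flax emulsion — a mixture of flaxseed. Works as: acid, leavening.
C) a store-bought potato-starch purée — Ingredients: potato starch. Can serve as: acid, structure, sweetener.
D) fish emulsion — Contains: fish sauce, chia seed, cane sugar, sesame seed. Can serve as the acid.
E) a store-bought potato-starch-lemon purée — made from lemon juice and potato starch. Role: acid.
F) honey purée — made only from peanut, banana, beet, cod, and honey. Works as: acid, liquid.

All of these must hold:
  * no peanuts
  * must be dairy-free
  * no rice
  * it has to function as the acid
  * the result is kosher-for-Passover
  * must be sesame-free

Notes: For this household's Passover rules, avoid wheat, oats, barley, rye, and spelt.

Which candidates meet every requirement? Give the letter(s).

A: has rolled oats, so not kosher-for-Passover — reject
B: no rice, kosher-for-Passover — OK
C: all constraints satisfied — valid
D: has sesame seed, so not sesame-free — out
E: works as an acid, no peanut, no dairy — keep
F: has peanut, so not peanut-free — reject

B, C, E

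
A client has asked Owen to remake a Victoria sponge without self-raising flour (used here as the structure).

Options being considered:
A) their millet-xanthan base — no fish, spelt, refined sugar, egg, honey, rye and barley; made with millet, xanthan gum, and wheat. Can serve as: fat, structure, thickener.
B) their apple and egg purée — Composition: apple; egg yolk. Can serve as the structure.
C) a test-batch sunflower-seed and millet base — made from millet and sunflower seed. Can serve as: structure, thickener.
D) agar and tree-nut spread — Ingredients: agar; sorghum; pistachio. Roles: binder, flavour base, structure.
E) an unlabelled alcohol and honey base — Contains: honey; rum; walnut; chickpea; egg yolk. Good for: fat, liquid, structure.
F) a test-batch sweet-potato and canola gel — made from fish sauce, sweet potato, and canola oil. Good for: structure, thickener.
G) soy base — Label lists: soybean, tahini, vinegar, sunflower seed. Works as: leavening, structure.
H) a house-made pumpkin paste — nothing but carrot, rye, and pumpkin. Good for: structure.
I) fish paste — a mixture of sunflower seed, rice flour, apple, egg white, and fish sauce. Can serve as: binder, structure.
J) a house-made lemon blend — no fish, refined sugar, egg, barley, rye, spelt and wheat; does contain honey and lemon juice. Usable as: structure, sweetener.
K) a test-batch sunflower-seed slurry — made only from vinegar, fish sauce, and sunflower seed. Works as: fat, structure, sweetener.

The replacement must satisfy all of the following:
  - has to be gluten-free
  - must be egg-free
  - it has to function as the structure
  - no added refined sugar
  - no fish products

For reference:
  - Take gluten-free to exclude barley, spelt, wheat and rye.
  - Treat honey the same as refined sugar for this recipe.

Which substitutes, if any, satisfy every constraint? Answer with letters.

C, D, G

A: has wheat, so not gluten-free — no
B: has egg yolk, so not egg-free — no
C: all constraints satisfied — OK
D: works as a structure, gluten-free, no egg — valid
E: has egg yolk, so not egg-free; has honey, so not no-added-sugar — reject
F: has fish sauce, so not fish-free — reject
G: tahini and soybean etc. — none of it excluded — valid
H: has rye, so not gluten-free — out
I: has egg white, so not egg-free; has fish sauce, so not fish-free — reject
J: has honey, so not no-added-sugar — reject
K: has fish sauce, so not fish-free — out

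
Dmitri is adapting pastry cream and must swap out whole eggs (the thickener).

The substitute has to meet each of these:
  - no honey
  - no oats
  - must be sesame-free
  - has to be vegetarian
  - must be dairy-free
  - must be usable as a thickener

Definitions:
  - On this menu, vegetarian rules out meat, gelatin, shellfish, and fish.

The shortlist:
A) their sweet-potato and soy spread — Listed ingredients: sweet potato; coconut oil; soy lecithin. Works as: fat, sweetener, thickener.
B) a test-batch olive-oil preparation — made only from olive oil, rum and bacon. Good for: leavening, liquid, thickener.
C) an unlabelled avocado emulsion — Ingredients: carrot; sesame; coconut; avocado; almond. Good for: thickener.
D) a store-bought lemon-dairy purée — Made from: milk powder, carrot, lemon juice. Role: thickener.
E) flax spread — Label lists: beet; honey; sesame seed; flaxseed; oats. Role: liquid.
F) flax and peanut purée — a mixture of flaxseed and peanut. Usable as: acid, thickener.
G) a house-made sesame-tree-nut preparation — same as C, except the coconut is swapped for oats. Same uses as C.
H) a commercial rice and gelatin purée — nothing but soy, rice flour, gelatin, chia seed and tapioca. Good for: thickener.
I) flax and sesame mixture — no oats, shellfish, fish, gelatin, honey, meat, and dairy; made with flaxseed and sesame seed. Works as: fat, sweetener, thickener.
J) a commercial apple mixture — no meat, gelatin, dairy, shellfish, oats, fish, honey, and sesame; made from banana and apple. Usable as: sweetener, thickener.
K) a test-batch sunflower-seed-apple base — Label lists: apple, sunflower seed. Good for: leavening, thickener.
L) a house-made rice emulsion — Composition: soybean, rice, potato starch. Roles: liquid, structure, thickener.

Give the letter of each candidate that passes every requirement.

A: works as a thickener, no dairy, no oats — OK
B: has bacon, so not vegetarian — no
C: has sesame, so not sesame-free — no
D: has milk powder, so not dairy-free — reject
E: not usable as a thickener; has sesame seed, so not sesame-free (and 2 more) — reject
F: only peanut and flaxseed; none excluded — OK
G: has sesame, so not sesame-free; has oats, so not oat-free — out
H: has gelatin, so not vegetarian — reject
I: has sesame seed, so not sesame-free — out
J: works as a thickener, vegetarian, no dairy — keep
K: only apple and sunflower seed; none excluded — keep
L: nothing on the exclusion list — valid

A, F, J, K, L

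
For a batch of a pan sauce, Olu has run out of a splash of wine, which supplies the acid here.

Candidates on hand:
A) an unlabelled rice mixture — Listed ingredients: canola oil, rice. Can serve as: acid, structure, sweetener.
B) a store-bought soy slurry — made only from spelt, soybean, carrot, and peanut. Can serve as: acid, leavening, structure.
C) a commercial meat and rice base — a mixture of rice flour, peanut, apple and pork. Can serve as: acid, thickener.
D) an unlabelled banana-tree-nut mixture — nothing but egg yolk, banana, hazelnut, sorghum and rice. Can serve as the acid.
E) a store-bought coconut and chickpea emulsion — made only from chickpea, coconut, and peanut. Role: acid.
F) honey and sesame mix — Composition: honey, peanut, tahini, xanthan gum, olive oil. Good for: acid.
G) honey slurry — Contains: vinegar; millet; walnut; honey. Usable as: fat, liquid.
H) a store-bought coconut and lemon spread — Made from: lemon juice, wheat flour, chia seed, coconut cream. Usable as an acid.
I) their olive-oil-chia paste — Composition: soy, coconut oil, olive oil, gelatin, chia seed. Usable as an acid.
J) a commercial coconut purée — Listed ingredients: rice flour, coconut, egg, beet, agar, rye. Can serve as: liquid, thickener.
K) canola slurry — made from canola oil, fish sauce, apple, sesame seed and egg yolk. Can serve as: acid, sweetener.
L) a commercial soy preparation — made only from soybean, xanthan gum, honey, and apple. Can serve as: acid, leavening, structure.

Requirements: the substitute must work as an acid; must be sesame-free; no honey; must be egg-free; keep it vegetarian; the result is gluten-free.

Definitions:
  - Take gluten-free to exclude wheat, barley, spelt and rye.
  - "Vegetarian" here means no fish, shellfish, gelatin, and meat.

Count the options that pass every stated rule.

2

A: no honey, no egg — OK
B: has spelt, so not gluten-free — out
C: has pork, so not vegetarian — reject
D: has egg yolk, so not egg-free — out
E: only coconut, peanut and chickpea; none excluded — valid
F: has tahini, so not sesame-free; has honey, so not honey-free — reject
G: not usable as an acid; has honey, so not honey-free — out
H: has wheat flour, so not gluten-free — no
I: has gelatin, so not vegetarian — reject
J: not usable as an acid; has rye, so not gluten-free (and 1 more) — out
K: has fish sauce, so not vegetarian; has egg yolk, so not egg-free (and 1 more) — no
L: has honey, so not honey-free — no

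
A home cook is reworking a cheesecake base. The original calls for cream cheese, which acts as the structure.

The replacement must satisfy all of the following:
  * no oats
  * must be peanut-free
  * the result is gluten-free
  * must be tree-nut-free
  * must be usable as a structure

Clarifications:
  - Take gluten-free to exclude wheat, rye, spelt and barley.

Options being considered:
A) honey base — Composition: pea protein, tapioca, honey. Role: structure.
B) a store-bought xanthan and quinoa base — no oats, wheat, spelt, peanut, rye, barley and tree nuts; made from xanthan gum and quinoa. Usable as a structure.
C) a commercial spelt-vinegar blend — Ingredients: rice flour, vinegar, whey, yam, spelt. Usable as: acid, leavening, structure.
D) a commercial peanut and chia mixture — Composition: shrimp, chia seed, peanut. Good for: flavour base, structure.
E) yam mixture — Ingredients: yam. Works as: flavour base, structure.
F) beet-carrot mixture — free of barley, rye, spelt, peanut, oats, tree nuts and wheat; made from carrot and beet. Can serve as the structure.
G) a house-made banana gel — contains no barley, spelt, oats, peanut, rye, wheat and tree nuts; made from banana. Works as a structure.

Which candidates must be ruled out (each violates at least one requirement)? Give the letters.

A: nothing on the exclusion list — keep
B: all constraints satisfied — valid
C: has spelt, so not gluten-free — no
D: has peanut, so not peanut-free — reject
E: only yam; none excluded — OK
F: works as a structure, no peanut, gluten-free — valid
G: no peanut, no tree nuts — keep

C, D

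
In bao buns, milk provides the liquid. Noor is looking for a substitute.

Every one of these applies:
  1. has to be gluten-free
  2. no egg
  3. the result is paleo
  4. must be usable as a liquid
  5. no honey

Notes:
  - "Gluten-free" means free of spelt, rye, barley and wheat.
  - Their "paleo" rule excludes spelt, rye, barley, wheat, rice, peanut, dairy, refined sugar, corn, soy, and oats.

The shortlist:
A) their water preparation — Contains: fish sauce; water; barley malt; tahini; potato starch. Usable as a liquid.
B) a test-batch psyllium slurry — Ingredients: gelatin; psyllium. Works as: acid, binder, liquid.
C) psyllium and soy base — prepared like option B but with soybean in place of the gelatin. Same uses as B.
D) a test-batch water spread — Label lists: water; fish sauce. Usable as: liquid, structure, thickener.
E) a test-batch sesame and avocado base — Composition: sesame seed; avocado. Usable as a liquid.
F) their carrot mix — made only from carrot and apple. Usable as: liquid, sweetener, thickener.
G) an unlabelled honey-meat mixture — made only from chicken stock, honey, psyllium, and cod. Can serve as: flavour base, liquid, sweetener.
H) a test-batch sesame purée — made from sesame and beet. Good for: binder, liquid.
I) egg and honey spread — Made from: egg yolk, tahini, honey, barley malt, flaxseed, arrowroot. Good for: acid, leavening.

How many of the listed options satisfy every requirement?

A: has barley malt, so not gluten-free; has barley malt, so not paleo — no
B: every rule checks out — OK
C: has soybean, so not paleo — no
D: paleo, no egg — valid
E: only sesame seed and avocado; none excluded — keep
F: gluten-free, paleo — keep
G: has honey, so not honey-free — reject
H: works as a liquid, no honey, paleo — keep
I: not usable as a liquid; has barley malt, so not gluten-free (and 3 more) — reject

5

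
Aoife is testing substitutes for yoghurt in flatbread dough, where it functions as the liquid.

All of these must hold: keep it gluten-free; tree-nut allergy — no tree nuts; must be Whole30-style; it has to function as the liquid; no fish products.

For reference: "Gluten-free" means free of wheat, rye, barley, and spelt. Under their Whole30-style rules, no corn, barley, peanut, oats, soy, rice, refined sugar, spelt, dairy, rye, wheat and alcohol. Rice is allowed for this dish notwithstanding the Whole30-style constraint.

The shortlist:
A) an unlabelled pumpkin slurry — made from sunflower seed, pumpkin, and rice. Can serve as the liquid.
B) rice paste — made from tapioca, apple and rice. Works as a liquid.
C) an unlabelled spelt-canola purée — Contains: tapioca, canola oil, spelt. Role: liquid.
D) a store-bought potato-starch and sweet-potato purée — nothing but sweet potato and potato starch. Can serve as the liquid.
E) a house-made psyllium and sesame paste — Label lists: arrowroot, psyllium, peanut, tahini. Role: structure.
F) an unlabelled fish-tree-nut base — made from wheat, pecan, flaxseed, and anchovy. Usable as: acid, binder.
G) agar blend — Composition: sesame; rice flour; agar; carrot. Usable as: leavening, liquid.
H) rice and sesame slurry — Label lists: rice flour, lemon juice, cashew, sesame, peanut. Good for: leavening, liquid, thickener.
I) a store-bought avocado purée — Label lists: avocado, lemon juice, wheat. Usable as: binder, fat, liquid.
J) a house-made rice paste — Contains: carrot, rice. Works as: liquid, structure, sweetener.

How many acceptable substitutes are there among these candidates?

5

A: rice is permitted under the Whole30-style carve-out; nothing else excluded — keep
B: rice is permitted under the Whole30-style carve-out; nothing else excluded — OK
C: has spelt, so not gluten-free; has spelt, so not Whole30-style — out
D: all constraints satisfied — valid
E: not usable as a liquid; has peanut, so not Whole30-style — out
F: not usable as a liquid; has wheat, so not gluten-free (and 3 more) — reject
G: rice is permitted under the Whole30-style carve-out; nothing else excluded — OK
H: has peanut, so not Whole30-style; has cashew, so not tree-nut-free — reject
I: has wheat, so not gluten-free; has wheat, so not Whole30-style — no
J: rice is permitted under the Whole30-style carve-out; nothing else excluded — OK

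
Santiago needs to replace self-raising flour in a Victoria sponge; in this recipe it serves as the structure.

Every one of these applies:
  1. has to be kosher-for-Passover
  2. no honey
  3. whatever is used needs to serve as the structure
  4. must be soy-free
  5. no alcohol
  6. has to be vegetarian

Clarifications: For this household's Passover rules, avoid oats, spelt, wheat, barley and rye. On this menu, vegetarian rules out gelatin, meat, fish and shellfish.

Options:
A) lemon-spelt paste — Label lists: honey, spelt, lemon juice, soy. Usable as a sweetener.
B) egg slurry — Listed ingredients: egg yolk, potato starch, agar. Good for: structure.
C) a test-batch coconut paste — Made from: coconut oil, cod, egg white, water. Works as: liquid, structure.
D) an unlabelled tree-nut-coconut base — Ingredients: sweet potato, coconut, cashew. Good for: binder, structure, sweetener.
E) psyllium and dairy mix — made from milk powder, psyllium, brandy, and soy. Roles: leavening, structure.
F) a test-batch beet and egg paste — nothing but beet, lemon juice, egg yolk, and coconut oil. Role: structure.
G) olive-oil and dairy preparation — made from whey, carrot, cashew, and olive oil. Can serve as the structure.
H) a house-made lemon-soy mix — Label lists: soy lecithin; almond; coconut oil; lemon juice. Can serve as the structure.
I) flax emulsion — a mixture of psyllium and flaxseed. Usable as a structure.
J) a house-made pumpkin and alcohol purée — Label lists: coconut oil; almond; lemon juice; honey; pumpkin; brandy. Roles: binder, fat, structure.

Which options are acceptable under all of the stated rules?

B, D, F, G, I

A: not usable as a structure; has spelt, so not kosher-for-Passover (and 2 more) — no
B: only egg yolk, potato starch and agar; none excluded — keep
C: has cod, so not vegetarian — reject
D: works as a structure, no soy, no honey — OK
E: has brandy, so not alcohol-free; has soy, so not soy-free — out
F: no alcohol, no soy — valid
G: all constraints satisfied — keep
H: has soy lecithin, so not soy-free — no
I: all constraints satisfied — keep
J: has brandy, so not alcohol-free; has honey, so not honey-free — reject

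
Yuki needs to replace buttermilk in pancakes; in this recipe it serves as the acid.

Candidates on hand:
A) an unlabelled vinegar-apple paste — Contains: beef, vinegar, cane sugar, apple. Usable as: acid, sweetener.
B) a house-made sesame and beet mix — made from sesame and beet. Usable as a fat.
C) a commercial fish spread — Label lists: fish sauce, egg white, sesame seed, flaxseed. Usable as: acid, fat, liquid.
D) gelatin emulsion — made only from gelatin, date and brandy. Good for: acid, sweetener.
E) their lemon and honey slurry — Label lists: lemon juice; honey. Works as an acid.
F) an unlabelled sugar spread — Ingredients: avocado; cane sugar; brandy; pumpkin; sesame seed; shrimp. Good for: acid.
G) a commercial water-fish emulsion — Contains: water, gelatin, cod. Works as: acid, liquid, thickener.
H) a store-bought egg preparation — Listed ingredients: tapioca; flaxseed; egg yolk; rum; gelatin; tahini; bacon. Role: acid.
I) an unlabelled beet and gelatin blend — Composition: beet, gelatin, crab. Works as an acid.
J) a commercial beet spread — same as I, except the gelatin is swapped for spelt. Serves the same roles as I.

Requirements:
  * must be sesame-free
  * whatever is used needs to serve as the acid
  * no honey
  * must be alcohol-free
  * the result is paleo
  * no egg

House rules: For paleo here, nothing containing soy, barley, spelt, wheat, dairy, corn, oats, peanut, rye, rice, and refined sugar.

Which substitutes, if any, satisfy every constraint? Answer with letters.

A: has cane sugar, so not paleo — reject
B: not usable as an acid; has sesame, so not sesame-free — reject
C: has sesame seed, so not sesame-free; has egg white, so not egg-free — out
D: has brandy, so not alcohol-free — reject
E: has honey, so not honey-free — no
F: has cane sugar, so not paleo; has sesame seed, so not sesame-free (and 1 more) — reject
G: only cod, gelatin and water; none excluded — OK
H: has tahini, so not sesame-free; has egg yolk, so not egg-free (and 1 more) — no
I: works as an acid, no sesame, no egg — keep
J: has spelt, so not paleo — reject

G, I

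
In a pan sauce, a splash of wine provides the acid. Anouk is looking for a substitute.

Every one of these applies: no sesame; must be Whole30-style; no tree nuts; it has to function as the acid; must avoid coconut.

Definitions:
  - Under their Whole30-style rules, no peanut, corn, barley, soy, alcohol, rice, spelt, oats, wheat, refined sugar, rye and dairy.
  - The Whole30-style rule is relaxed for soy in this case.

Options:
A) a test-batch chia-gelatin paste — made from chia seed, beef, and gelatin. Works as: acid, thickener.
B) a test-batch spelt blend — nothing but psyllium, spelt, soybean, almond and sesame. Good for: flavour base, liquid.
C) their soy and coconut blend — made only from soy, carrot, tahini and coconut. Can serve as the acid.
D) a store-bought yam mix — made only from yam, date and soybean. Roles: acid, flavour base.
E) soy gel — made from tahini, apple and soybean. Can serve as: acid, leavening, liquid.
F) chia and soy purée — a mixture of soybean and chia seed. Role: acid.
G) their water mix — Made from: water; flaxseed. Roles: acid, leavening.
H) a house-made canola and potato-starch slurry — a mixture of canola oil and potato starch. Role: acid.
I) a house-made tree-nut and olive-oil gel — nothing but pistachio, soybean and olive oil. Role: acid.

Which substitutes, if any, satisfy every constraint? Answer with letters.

A, D, F, G, H

A: every rule checks out — OK
B: not usable as an acid; has spelt, so not Whole30-style (and 2 more) — no
C: has coconut, so not coconut-free; has tahini, so not sesame-free — out
D: soy is permitted under the Whole30-style carve-out; nothing else excluded — OK
E: has tahini, so not sesame-free — out
F: soy is permitted under the Whole30-style carve-out; nothing else excluded — keep
G: only flaxseed and water; none excluded — keep
H: nothing on the exclusion list — valid
I: has pistachio, so not tree-nut-free — reject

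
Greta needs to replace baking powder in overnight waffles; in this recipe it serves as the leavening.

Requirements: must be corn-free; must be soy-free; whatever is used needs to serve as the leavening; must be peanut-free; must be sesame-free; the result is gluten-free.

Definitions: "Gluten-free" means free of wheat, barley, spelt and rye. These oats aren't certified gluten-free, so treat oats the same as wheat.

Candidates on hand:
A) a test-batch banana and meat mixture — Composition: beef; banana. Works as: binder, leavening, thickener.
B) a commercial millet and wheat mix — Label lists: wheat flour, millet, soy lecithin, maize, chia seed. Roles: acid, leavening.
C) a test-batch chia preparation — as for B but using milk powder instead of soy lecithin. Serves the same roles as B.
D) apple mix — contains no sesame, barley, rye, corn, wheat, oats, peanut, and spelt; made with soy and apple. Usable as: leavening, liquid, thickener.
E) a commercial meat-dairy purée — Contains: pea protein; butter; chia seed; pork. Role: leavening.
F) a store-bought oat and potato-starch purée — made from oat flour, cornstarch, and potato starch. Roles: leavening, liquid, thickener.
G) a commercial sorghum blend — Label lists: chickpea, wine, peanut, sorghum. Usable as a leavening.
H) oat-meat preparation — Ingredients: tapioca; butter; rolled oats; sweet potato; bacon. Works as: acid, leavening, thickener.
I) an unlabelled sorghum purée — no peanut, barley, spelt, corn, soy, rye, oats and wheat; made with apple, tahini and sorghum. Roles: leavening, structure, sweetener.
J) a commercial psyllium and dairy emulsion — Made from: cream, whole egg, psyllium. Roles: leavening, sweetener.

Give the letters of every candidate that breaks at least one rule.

A: every rule checks out — valid
B: has wheat flour, so not gluten-free; has soy lecithin, so not soy-free (and 1 more) — out
C: has wheat flour, so not gluten-free; has maize, so not corn-free — out
D: has soy, so not soy-free — reject
E: works as a leavening, gluten-free, no corn — valid
F: has oat flour, so not gluten-free; has cornstarch, so not corn-free — no
G: has peanut, so not peanut-free — no
H: has rolled oats, so not gluten-free — out
I: has tahini, so not sesame-free — out
J: works as a leavening, no peanut, no corn — keep

B, C, D, F, G, H, I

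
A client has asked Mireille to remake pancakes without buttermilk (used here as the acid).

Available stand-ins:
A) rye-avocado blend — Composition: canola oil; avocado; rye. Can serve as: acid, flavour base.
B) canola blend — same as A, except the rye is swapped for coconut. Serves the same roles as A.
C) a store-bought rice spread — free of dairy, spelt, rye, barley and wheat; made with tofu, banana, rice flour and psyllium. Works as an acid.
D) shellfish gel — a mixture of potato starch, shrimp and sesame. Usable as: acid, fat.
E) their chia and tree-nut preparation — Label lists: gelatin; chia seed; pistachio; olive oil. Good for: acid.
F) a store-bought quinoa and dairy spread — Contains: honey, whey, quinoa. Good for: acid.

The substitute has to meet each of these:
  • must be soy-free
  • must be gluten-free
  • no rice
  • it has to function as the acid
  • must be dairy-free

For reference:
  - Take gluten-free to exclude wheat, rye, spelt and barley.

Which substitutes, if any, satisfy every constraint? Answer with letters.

A: has rye, so not gluten-free — no
B: gluten-free, no soy — valid
C: has tofu, so not soy-free; has rice flour, so not rice-free — no
D: only sesame, shrimp and potato starch; none excluded — valid
E: nothing on the exclusion list — OK
F: has whey, so not dairy-free — reject

B, D, E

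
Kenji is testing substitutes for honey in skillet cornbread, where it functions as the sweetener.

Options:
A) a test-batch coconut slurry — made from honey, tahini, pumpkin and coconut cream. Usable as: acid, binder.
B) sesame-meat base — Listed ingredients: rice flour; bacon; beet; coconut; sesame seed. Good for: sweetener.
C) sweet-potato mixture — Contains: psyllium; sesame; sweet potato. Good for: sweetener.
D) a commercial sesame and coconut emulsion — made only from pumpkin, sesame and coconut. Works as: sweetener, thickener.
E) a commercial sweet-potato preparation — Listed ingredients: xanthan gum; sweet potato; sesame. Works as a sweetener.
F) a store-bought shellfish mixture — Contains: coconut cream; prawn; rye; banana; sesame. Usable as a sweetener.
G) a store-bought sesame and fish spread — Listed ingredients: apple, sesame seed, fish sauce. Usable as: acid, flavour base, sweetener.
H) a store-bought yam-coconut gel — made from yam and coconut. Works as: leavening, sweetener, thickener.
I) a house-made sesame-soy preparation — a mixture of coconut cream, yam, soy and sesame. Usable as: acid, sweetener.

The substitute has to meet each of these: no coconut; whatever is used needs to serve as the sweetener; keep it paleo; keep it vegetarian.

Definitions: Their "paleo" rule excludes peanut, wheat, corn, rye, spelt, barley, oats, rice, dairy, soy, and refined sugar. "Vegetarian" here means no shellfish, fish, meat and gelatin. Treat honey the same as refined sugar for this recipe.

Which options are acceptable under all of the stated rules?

A: not usable as a sweetener; has honey, so not paleo (and 1 more) — reject
B: has rice flour, so not paleo; has bacon, so not vegetarian (and 1 more) — out
C: paleo, no coconut — OK
D: has coconut, so not coconut-free — reject
E: paleo, vegetarian — OK
F: has rye, so not paleo; has prawn, so not vegetarian (and 1 more) — reject
G: has fish sauce, so not vegetarian — reject
H: has coconut, so not coconut-free — out
I: has soy, so not paleo; has coconut cream, so not coconut-free — no

C, E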